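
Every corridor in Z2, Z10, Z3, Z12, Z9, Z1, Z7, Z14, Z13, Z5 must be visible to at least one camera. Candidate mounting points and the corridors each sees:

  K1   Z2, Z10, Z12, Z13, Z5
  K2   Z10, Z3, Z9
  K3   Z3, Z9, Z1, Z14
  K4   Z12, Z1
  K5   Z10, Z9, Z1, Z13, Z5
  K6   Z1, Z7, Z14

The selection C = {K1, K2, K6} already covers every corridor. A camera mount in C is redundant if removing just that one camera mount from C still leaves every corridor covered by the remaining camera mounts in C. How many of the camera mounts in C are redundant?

Drop K1: Z2, Z12, Z13, Z5 uncovered — not redundant.
Drop K2: Z3, Z9 uncovered — not redundant.
Drop K6: Z1, Z7, Z14 uncovered — not redundant.
None of the camera mounts in C is redundant.

0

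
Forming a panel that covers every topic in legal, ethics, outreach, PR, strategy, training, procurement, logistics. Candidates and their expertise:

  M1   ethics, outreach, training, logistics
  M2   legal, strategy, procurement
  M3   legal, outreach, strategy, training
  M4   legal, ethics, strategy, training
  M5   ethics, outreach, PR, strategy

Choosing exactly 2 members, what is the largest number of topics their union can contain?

Choosing M1, M2 covers {legal, ethics, outreach, strategy, training, procurement, logistics} — 7 topics.
No choice of 2 members does better; here PR is left uncovered.

7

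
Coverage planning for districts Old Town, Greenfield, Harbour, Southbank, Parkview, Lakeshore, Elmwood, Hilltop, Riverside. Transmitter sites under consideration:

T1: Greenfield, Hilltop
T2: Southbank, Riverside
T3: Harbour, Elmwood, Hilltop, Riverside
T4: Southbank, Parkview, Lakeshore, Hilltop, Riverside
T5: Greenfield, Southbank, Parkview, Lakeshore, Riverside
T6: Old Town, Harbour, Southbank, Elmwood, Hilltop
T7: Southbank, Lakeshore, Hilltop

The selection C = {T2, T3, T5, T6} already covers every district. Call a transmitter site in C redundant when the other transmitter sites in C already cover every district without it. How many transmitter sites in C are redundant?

2

Drop T2: the rest still cover every district — redundant.
Drop T3: the rest still cover every district — redundant.
Drop T5: Greenfield, Parkview, Lakeshore uncovered — not redundant.
Drop T6: Old Town uncovered — not redundant.
2 redundant: T2, T3.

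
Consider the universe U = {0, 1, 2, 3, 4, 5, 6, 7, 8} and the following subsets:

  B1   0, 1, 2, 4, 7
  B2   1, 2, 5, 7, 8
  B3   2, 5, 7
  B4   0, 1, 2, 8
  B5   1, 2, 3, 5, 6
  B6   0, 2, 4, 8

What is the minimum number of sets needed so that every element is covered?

B1, B2, B5 together cover {0, 1, 2, 3, 4, 5, 6, 7, 8} — every element.
No 2 of the 6 sets cover everything (all 15 pairs fall short), so 3 is minimum.

3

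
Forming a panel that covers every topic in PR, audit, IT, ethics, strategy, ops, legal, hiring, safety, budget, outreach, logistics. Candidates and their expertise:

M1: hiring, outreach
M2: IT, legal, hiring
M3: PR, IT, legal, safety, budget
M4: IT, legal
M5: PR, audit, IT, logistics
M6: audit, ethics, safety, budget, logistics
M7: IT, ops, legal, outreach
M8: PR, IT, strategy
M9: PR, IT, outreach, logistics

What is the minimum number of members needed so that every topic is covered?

M1, M6, M7, M8 together cover {PR, audit, IT, ethics, strategy, ops, legal, hiring, safety, budget, outreach, logistics} — every topic.
No 3 of the 9 members cover everything (all 84 triples fall short), so 4 is minimum.
Greedy (largest uncovered first) would take M3, M6, M1, M7, M8 — 5 members — but 4 suffice.

4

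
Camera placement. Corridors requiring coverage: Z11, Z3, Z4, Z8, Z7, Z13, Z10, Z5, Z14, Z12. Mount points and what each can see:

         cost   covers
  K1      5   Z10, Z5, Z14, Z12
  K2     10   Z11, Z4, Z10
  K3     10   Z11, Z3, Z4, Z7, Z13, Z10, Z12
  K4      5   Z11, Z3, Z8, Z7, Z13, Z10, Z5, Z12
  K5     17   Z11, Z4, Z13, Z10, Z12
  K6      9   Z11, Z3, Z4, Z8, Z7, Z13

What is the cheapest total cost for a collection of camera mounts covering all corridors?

14

K1, K6 cover every corridor at cost 5 + 9 = 14.
Any cover uses at least 2 camera mounts; among all covering selections none totals below 14.
Greedy by coverage-per-cost would pick K4, K1, K6 for 19 — worse than the optimum 14.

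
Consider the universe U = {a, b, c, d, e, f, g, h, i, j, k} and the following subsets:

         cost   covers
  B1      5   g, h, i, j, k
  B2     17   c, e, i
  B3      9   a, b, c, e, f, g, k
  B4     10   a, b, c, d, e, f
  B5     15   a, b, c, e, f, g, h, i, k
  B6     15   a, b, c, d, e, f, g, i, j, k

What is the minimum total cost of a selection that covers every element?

15

B1, B4 cover every element at cost 5 + 10 = 15.
Any cover uses at least 2 sets; among all covering selections none totals below 15.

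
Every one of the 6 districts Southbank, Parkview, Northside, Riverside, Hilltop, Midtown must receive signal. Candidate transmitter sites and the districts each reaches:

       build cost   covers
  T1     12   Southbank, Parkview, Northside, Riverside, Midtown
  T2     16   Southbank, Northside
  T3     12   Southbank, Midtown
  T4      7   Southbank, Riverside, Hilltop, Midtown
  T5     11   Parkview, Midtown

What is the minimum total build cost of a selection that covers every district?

T1, T4 cover every district at build cost 12 + 7 = 19.
Any cover uses at least 2 transmitter sites; among all covering selections none totals below 19.

19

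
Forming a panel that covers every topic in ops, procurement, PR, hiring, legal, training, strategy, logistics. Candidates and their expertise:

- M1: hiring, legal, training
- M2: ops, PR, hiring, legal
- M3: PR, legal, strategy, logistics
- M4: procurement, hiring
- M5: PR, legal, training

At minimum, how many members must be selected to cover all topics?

4

M1, M2, M3, M4 together cover {ops, procurement, PR, hiring, legal, training, strategy, logistics} — every topic.
No 3 of the 5 members cover everything (all 10 triples fall short), so 4 is minimum.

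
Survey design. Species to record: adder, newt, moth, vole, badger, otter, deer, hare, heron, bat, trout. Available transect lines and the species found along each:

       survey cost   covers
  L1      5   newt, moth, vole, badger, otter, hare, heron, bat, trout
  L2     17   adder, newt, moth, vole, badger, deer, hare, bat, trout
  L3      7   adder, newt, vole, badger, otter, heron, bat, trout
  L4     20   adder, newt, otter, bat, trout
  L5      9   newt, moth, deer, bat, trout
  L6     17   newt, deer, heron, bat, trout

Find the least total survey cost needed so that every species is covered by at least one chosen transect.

L1, L3, L5 cover every species at survey cost 5 + 7 + 9 = 21.
Any cover uses at least 2 transects; among all covering selections none totals below 21.

21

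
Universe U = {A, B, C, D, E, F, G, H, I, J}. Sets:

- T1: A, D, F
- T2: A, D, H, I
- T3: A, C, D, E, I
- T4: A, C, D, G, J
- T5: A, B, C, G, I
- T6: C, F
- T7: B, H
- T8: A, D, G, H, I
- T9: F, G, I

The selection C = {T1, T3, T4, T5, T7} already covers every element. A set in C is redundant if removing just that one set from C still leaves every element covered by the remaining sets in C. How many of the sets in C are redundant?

1

Drop T1: F uncovered — not redundant.
Drop T3: E uncovered — not redundant.
Drop T4: J uncovered — not redundant.
Drop T5: the rest still cover every element — redundant.
Drop T7: H uncovered — not redundant.
1 redundant: T5.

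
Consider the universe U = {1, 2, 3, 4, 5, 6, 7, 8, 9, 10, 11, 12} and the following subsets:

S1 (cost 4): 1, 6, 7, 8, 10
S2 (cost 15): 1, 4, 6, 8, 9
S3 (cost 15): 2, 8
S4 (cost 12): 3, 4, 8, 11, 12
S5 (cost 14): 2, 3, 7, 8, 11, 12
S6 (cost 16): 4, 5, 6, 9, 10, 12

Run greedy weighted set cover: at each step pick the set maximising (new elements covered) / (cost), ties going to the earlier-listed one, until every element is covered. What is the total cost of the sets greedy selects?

Pick 1: S1 adds 5 new (1, 6, 7, 8, 10) at cost 4 (ratio 5/4).
Pick 2: S4 adds 4 new (3, 4, 11, 12) at cost 12 (ratio 4/12).
Pick 3: S6 adds 2 new (5, 9) at cost 16 (ratio 2/16).
Pick 4: S5 adds 1 new (2) at cost 14 (ratio 1/14).
Greedy total cost: 4 + 12 + 16 + 14 = 46. (The true optimum is 34, so greedy overshoots here.)

46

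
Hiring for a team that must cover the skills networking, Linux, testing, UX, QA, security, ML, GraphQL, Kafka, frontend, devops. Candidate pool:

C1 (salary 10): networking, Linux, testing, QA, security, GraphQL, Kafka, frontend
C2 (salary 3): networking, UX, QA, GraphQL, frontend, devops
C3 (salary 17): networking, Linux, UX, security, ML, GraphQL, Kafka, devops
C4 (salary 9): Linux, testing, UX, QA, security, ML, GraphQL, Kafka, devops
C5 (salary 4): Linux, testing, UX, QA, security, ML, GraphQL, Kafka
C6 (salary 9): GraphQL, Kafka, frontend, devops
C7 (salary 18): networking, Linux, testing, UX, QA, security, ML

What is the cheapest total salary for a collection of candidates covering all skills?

7

C2, C5 cover every skill at salary 3 + 4 = 7.
Any cover uses at least 2 candidates; among all covering selections none totals below 7.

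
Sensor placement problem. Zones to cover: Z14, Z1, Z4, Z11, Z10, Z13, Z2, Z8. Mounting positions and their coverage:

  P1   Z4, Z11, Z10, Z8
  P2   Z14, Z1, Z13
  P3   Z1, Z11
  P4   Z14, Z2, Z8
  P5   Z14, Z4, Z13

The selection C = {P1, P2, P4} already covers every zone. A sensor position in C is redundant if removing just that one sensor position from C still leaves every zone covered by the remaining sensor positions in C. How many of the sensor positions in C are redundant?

Drop P1: Z4, Z11, Z10 uncovered — not redundant.
Drop P2: Z1, Z13 uncovered — not redundant.
Drop P4: Z2 uncovered — not redundant.
None of the sensor positions in C is redundant.

0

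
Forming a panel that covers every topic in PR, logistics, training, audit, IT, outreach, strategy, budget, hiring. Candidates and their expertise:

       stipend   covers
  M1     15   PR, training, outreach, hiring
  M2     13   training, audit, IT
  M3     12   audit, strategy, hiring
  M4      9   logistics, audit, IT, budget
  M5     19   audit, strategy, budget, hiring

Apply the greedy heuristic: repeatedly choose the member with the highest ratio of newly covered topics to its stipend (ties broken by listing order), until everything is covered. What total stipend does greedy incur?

Pick 1: M4 adds 4 new (logistics, audit, IT, budget) at stipend 9 (ratio 4/9).
Pick 2: M1 adds 4 new (PR, training, outreach, hiring) at stipend 15 (ratio 4/15).
Pick 3: M3 adds 1 new (strategy) at stipend 12 (ratio 1/12).
Greedy total stipend: 9 + 15 + 12 = 36.

36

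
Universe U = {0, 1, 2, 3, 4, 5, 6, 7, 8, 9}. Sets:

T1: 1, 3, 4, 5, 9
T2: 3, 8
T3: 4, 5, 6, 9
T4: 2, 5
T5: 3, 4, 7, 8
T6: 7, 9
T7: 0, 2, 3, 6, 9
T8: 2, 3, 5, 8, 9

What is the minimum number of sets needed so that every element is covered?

3

T1, T5, T7 together cover {0, 1, 2, 3, 4, 5, 6, 7, 8, 9} — every element.
No 2 of the 8 sets cover everything (all 28 pairs fall short), so 3 is minimum.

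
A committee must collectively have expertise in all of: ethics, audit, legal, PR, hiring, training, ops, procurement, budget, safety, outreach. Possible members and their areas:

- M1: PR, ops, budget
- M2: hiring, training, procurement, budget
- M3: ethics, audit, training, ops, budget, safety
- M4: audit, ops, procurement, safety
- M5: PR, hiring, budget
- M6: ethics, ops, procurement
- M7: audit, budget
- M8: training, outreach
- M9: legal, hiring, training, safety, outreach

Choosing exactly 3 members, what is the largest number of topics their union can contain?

Choosing M1, M3, M9 covers {ethics, audit, legal, PR, hiring, training, ops, budget, safety, outreach} — 10 topics.
No choice of 3 members does better; here procurement is left uncovered.

10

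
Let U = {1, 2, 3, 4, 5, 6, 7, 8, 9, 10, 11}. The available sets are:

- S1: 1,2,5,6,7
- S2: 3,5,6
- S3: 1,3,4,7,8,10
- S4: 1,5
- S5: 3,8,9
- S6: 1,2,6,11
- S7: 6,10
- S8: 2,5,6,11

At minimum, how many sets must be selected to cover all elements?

3

S3, S5, S8 together cover {1, 2, 3, 4, 5, 6, 7, 8, 9, 10, 11} — every element.
No 2 of the 8 sets cover everything (all 28 pairs fall short), so 3 is minimum.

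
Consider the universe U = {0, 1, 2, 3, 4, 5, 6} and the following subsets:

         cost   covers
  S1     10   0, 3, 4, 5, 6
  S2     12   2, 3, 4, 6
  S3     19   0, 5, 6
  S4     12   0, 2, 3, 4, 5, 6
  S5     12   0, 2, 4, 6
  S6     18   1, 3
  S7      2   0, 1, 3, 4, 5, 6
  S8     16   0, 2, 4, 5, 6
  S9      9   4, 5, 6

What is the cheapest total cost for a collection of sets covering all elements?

14

S2, S7 cover every element at cost 12 + 2 = 14.
Any cover uses at least 2 sets; among all covering selections none totals below 14.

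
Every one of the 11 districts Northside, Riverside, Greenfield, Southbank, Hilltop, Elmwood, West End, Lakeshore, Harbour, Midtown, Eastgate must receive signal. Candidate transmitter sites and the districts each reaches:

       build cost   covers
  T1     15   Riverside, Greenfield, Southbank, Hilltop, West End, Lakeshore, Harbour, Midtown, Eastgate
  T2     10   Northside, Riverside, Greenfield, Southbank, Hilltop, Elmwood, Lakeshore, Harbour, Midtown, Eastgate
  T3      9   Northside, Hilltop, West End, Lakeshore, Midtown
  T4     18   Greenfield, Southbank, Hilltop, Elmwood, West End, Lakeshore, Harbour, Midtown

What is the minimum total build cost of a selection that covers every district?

T2, T3 cover every district at build cost 10 + 9 = 19.
Any cover uses at least 2 transmitter sites; among all covering selections none totals below 19.

19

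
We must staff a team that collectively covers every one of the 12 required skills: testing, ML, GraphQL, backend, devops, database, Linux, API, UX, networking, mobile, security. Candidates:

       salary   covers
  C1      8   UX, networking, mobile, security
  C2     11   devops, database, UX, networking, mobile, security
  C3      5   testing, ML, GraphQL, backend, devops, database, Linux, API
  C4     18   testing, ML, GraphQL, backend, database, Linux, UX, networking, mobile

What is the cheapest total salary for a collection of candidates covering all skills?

C1, C3 cover every skill at salary 8 + 5 = 13.
Any cover uses at least 2 candidates; among all covering selections none totals below 13.

13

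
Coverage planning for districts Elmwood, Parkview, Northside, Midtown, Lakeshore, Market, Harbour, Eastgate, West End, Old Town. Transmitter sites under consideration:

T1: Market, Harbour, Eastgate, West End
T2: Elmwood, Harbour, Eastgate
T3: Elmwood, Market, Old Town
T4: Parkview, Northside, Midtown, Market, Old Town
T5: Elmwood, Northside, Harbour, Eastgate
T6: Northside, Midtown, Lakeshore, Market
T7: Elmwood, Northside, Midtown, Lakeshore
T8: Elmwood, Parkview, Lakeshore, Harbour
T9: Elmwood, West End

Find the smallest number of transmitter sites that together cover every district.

T1, T4, T7 together cover {Elmwood, Parkview, Northside, Midtown, Lakeshore, Market, Harbour, Eastgate, West End, Old Town} — every district.
No 2 of the 9 transmitter sites cover everything (all 36 pairs fall short), so 3 is minimum.

3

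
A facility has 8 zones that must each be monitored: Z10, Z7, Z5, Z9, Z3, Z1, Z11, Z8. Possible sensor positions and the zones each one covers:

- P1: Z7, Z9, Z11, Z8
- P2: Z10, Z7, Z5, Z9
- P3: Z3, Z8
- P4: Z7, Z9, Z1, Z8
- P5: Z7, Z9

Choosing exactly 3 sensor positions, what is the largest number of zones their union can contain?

7

Choosing P1, P2, P3 covers {Z10, Z7, Z5, Z9, Z3, Z11, Z8} — 7 zones.
No choice of 3 sensor positions does better; here Z1 is left uncovered.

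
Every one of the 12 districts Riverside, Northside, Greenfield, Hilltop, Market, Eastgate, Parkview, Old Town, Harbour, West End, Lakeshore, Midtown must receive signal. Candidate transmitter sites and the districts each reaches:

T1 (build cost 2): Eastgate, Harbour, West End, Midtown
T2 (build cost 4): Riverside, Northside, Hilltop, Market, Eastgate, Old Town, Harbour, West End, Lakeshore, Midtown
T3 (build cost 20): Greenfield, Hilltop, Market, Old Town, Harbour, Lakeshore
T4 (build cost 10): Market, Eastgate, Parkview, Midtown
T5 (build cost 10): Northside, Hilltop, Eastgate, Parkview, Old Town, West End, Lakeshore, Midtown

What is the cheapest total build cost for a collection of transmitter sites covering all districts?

T2, T3, T4 cover every district at build cost 4 + 20 + 10 = 34.
Any cover uses at least 3 transmitter sites; among all covering selections none totals below 34.

34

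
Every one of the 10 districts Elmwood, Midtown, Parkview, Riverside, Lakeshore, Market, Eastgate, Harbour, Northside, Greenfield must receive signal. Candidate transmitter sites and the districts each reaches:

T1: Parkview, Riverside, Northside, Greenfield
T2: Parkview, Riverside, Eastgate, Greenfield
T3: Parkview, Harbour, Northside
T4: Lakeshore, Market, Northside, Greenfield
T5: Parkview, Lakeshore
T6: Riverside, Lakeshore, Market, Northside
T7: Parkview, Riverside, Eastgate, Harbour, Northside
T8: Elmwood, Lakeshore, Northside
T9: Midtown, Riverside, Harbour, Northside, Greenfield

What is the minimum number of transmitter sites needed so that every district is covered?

4

T2, T4, T8, T9 together cover {Elmwood, Midtown, Parkview, Riverside, Lakeshore, Market, Eastgate, Harbour, Northside, Greenfield} — every district.
No 3 of the 9 transmitter sites cover everything (all 84 triples fall short), so 4 is minimum.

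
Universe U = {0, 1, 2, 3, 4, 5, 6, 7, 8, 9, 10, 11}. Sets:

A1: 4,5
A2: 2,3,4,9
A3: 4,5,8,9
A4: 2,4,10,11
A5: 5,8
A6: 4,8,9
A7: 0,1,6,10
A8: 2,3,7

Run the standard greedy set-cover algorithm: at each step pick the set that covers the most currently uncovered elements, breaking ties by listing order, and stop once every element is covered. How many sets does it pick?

5

Pick 1: A2 covers 4 new elements (2, 3, 4, 9).
Pick 2: A7 covers 4 new elements (0, 1, 6, 10).
Pick 3: A3 covers 2 new elements (5, 8).
Pick 4: A4 covers 1 new elements (11).
Pick 5: A8 covers 1 new elements (7).
Greedy uses 5 sets. (The true minimum is 4.)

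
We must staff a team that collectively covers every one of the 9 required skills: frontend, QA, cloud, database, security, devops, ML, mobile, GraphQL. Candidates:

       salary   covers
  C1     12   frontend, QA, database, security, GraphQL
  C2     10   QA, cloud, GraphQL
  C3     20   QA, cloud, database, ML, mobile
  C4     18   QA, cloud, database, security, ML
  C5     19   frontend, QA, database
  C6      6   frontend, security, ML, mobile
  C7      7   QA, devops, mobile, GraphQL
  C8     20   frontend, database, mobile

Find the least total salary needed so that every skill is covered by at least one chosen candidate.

C4, C6, C7 cover every skill at salary 18 + 6 + 7 = 31.
Any cover uses at least 3 candidates; among all covering selections none totals below 31.

31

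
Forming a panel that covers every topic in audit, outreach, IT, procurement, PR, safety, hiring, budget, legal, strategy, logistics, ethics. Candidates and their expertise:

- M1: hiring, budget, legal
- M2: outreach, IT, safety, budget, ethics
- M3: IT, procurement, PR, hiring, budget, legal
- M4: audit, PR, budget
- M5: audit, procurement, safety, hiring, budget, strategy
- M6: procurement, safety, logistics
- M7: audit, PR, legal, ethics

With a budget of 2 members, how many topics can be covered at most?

Choosing M2, M3 covers {outreach, IT, procurement, PR, safety, hiring, budget, legal, ethics} — 9 topics.
No choice of 2 members does better; here audit, strategy, logistics are left uncovered.

9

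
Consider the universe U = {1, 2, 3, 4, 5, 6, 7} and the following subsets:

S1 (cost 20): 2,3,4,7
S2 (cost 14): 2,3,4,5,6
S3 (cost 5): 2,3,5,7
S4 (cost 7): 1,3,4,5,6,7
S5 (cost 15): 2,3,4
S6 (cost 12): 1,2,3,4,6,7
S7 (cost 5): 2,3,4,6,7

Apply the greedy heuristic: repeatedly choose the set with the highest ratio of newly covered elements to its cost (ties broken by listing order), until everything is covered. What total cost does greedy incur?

12

Pick 1: S7 adds 5 new (2, 3, 4, 6, 7) at cost 5 (ratio 5/5).
Pick 2: S4 adds 2 new (1, 5) at cost 7 (ratio 2/7).
Greedy total cost: 5 + 7 = 12.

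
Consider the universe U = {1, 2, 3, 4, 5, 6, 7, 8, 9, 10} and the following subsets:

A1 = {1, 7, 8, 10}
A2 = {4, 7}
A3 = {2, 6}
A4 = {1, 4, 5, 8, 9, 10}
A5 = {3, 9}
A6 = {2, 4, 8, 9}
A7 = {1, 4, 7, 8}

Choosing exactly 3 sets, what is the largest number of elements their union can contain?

9

Choosing A1, A3, A4 covers {1, 2, 4, 5, 6, 7, 8, 9, 10} — 9 elements.
No choice of 3 sets does better; here 3 is left uncovered.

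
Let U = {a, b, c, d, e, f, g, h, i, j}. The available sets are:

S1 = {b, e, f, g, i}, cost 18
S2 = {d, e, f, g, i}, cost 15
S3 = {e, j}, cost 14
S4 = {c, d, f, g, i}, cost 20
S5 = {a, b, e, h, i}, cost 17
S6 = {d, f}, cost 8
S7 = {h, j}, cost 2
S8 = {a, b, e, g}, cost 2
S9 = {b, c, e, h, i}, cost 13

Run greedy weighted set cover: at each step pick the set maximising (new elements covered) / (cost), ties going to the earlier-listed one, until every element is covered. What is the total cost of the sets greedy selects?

Pick 1: S8 adds 4 new (a, b, e, g) at cost 2 (ratio 4/2).
Pick 2: S7 adds 2 new (h, j) at cost 2 (ratio 2/2).
Pick 3: S6 adds 2 new (d, f) at cost 8 (ratio 2/8).
Pick 4: S9 adds 2 new (c, i) at cost 13 (ratio 2/13).
Greedy total cost: 2 + 2 + 8 + 13 = 25. (The true optimum is 24, so greedy overshoots here.)

25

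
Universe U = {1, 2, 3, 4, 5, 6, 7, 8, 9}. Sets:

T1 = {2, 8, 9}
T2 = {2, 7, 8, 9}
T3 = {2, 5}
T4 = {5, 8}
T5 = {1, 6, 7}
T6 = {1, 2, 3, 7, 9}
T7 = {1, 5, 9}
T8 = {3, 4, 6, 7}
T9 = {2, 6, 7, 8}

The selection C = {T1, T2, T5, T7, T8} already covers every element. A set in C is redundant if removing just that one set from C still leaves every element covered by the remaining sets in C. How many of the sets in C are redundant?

Drop T1: the rest still cover every element — redundant.
Drop T2: the rest still cover every element — redundant.
Drop T5: the rest still cover every element — redundant.
Drop T7: 5 uncovered — not redundant.
Drop T8: 3, 4 uncovered — not redundant.
3 redundant: T1, T2, T5.

3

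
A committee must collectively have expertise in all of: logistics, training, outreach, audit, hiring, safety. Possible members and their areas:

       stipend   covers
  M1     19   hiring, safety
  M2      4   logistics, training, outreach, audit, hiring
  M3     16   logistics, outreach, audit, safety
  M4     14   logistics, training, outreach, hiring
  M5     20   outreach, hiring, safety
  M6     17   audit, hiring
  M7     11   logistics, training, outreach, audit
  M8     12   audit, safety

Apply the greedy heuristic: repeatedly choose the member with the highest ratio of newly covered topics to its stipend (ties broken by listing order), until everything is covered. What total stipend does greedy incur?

16

Pick 1: M2 adds 5 new (logistics, training, outreach, audit, hiring) at stipend 4 (ratio 5/4).
Pick 2: M8 adds 1 new (safety) at stipend 12 (ratio 1/12).
Greedy total stipend: 4 + 12 = 16.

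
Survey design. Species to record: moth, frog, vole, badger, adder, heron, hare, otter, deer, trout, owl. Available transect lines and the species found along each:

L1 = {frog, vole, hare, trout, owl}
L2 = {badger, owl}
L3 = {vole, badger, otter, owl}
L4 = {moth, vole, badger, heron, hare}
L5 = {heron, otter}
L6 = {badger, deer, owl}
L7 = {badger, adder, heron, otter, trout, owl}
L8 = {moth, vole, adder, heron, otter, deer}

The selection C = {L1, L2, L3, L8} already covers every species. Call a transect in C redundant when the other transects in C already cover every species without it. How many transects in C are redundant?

Drop L1: frog, hare, trout uncovered — not redundant.
Drop L2: the rest still cover every species — redundant.
Drop L3: the rest still cover every species — redundant.
Drop L8: moth, adder, heron, deer uncovered — not redundant.
2 redundant: L2, L3.

2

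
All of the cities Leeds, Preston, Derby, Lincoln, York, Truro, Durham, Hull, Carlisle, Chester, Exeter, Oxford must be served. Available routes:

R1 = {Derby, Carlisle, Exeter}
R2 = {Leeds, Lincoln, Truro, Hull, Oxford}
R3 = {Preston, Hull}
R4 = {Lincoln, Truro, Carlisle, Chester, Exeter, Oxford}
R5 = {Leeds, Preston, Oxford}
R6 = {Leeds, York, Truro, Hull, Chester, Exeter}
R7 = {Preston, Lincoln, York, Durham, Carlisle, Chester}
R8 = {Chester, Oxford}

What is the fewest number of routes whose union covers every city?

3

R1, R2, R7 together cover {Leeds, Preston, Derby, Lincoln, York, Truro, Durham, Hull, Carlisle, Chester, Exeter, Oxford} — every city.
No 2 of the 8 routes cover everything (all 28 pairs fall short), so 3 is minimum.
Greedy (largest uncovered first) would take R4, R6, R7, R1 — 4 routes — but 3 suffice.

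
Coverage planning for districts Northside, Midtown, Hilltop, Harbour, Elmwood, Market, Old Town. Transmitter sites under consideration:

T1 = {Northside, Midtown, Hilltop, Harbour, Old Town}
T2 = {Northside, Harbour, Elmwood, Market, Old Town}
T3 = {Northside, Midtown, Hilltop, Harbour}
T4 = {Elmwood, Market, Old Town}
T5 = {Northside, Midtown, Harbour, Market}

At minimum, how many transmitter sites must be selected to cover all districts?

T1, T2 together cover {Northside, Midtown, Hilltop, Harbour, Elmwood, Market, Old Town} — every district.
No single transmitter site contains all 7 districts, so 2 is optimal.

2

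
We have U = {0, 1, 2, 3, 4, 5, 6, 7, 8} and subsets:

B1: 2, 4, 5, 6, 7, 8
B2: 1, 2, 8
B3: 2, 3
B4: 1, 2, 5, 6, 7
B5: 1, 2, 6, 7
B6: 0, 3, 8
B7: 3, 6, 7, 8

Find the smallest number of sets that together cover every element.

3

B1, B2, B6 together cover {0, 1, 2, 3, 4, 5, 6, 7, 8} — every element.
No 2 of the 7 sets cover everything (all 21 pairs fall short), so 3 is minimum.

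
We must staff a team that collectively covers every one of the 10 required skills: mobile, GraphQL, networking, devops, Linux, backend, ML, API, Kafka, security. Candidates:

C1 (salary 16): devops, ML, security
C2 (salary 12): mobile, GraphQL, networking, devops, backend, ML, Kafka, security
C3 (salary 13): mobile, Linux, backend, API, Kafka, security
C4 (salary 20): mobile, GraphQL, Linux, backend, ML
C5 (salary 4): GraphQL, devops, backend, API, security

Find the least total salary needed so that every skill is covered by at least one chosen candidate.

C2, C3 cover every skill at salary 12 + 13 = 25.
Any cover uses at least 2 candidates; among all covering selections none totals below 25.

25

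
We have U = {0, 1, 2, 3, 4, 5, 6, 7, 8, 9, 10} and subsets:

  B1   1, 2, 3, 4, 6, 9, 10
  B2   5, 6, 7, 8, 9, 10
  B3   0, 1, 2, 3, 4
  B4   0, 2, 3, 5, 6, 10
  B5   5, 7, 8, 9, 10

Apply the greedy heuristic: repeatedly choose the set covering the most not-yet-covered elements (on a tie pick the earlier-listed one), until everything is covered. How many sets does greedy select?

Pick 1: B1 covers 7 new elements (1, 2, 3, 4, 6, 9, 10).
Pick 2: B2 covers 3 new elements (5, 7, 8).
Pick 3: B3 covers 1 new elements (0).
Greedy uses 3 sets. (The true minimum is 2.)

3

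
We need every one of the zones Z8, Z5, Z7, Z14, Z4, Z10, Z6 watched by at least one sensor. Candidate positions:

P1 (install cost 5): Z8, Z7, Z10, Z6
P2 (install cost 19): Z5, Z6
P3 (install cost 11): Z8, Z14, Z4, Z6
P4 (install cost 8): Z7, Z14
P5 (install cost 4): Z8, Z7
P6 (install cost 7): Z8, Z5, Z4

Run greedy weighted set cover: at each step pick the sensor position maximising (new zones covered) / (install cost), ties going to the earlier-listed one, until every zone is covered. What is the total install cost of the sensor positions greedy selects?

Pick 1: P1 adds 4 new (Z8, Z7, Z10, Z6) at install cost 5 (ratio 4/5).
Pick 2: P6 adds 2 new (Z5, Z4) at install cost 7 (ratio 2/7).
Pick 3: P4 adds 1 new (Z14) at install cost 8 (ratio 1/8).
Greedy total install cost: 5 + 7 + 8 = 20.

20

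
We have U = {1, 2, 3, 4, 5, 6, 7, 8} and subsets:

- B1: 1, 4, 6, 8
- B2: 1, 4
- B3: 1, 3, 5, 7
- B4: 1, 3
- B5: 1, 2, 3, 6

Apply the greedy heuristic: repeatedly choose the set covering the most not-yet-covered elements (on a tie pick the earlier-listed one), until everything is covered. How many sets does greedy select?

Pick 1: B1 covers 4 new elements (1, 4, 6, 8).
Pick 2: B3 covers 3 new elements (3, 5, 7).
Pick 3: B5 covers 1 new elements (2).
Greedy uses 3 sets.

3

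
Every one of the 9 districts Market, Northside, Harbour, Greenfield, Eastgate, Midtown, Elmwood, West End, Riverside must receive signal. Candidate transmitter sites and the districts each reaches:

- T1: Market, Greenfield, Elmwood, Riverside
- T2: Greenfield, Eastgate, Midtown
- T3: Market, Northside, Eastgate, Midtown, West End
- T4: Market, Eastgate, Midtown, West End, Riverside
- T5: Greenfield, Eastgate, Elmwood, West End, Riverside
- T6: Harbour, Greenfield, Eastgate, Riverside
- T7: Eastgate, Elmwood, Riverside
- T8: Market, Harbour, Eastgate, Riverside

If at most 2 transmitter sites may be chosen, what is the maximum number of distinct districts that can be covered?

8

Choosing T1, T3 covers {Market, Northside, Greenfield, Eastgate, Midtown, Elmwood, West End, Riverside} — 8 districts.
No choice of 2 transmitter sites does better; here Harbour is left uncovered.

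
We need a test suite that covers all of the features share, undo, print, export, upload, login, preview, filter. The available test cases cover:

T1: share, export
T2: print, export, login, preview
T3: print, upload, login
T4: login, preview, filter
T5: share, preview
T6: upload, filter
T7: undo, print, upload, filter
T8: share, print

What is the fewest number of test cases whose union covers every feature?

3

T1, T2, T7 together cover {share, undo, print, export, upload, login, preview, filter} — every feature.
No 2 of the 8 test cases cover everything (all 28 pairs fall short), so 3 is minimum.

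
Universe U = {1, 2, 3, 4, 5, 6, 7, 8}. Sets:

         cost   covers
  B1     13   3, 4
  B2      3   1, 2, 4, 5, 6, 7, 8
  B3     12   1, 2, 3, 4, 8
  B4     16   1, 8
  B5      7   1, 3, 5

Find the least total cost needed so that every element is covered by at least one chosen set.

B2, B5 cover every element at cost 3 + 7 = 10.
Any cover uses at least 2 sets; among all covering selections none totals below 10.

10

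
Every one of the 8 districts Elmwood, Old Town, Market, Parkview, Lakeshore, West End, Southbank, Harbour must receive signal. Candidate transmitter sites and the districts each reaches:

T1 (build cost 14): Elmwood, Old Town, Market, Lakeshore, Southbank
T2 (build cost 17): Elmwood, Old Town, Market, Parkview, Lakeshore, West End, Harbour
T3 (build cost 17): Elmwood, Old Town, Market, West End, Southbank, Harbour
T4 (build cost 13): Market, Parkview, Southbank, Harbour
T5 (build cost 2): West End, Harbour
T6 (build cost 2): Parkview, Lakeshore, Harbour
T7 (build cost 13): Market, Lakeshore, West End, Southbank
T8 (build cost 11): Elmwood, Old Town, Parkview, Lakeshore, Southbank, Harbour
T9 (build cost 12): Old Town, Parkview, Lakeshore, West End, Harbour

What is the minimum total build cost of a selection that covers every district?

T1, T5, T6 cover every district at build cost 14 + 2 + 2 = 18.
Any cover uses at least 2 transmitter sites; among all covering selections none totals below 18.

18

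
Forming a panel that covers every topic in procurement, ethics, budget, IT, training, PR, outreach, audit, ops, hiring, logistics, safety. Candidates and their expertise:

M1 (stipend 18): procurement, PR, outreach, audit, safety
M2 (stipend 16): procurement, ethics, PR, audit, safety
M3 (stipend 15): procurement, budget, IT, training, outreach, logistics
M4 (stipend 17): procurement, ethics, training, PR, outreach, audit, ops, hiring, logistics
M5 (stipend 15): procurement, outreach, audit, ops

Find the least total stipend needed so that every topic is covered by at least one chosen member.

48

M2, M3, M4 cover every topic at stipend 16 + 15 + 17 = 48.
Any cover uses at least 3 members; among all covering selections none totals below 48.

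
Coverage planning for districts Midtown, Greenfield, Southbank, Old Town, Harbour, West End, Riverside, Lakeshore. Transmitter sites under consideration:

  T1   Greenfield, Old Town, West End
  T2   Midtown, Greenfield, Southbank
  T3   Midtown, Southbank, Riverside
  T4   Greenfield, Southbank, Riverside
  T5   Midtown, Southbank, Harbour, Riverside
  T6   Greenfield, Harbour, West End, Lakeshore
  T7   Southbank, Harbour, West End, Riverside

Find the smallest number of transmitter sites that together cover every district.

T1, T3, T6 together cover {Midtown, Greenfield, Southbank, Old Town, Harbour, West End, Riverside, Lakeshore} — every district.
No 2 of the 7 transmitter sites cover everything (all 21 pairs fall short), so 3 is minimum.

3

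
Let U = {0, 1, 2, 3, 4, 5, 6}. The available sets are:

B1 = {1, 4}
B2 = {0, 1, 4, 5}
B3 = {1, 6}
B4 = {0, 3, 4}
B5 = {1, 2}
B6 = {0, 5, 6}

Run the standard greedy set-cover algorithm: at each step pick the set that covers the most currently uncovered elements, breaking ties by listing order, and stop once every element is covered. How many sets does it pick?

Pick 1: B2 covers 4 new elements (0, 1, 4, 5).
Pick 2: B3 covers 1 new elements (6).
Pick 3: B4 covers 1 new elements (3).
Pick 4: B5 covers 1 new elements (2).
Greedy uses 4 sets. (The true minimum is 3.)

4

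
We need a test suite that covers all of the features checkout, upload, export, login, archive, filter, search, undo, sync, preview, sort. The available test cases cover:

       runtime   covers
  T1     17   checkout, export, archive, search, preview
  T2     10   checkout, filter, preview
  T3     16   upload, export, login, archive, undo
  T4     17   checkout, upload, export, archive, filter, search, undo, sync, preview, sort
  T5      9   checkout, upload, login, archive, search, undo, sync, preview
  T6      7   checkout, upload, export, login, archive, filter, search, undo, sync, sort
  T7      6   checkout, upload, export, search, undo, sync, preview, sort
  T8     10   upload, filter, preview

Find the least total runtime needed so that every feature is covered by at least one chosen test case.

13

T6, T7 cover every feature at runtime 7 + 6 = 13.
Any cover uses at least 2 test cases; among all covering selections none totals below 13.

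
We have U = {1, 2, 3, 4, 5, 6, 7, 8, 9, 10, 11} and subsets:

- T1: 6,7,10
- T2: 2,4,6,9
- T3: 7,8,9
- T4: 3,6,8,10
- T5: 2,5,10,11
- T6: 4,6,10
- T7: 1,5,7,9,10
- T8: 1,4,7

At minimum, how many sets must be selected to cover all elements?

4

T2, T4, T5, T7 together cover {1, 2, 3, 4, 5, 6, 7, 8, 9, 10, 11} — every element.
No 3 of the 8 sets cover everything (all 56 triples fall short), so 4 is minimum.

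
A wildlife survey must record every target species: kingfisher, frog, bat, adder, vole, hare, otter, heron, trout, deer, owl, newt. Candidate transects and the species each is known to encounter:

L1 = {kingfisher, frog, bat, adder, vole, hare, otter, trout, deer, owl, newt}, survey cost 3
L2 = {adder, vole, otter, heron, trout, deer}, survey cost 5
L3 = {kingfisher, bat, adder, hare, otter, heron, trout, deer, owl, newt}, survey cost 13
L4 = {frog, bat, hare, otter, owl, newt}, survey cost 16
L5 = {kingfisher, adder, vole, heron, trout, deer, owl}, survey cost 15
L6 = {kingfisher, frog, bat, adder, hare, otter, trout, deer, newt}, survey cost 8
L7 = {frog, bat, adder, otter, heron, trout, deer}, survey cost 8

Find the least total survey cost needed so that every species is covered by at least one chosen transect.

L1, L2 cover every species at survey cost 3 + 5 = 8.
Any cover uses at least 2 transects; among all covering selections none totals below 8.

8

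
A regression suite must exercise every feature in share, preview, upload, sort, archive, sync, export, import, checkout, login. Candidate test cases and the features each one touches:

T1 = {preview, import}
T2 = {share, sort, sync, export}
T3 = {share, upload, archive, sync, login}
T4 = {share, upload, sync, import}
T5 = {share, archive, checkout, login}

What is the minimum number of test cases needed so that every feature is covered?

T1, T2, T3, T5 together cover {share, preview, upload, sort, archive, sync, export, import, checkout, login} — every feature.
No 3 of the 5 test cases cover everything (all 10 triples fall short), so 4 is minimum.

4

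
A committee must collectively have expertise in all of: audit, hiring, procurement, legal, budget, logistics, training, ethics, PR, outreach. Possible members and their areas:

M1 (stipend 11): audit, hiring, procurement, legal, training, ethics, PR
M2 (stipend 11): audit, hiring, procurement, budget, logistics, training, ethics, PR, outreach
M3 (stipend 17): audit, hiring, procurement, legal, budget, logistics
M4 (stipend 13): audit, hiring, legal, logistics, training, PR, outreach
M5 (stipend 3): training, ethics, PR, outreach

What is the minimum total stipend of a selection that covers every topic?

M3, M5 cover every topic at stipend 17 + 3 = 20.
Any cover uses at least 2 members; among all covering selections none totals below 20.

20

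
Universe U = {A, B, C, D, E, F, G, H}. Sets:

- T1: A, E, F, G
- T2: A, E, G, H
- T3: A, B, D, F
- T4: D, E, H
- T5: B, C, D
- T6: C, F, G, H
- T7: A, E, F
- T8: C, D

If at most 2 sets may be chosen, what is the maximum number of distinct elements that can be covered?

Choosing T1, T5 covers {A, B, C, D, E, F, G} — 7 elements.
No choice of 2 sets does better; here H is left uncovered.

7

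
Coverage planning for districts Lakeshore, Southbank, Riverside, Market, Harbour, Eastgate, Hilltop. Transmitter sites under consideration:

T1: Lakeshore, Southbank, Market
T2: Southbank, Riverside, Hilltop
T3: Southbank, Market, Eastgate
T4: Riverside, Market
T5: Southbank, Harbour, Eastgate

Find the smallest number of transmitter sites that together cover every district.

T1, T2, T5 together cover {Lakeshore, Southbank, Riverside, Market, Harbour, Eastgate, Hilltop} — every district.
No 2 of the 5 transmitter sites cover everything (all 10 pairs fall short), so 3 is minimum.

3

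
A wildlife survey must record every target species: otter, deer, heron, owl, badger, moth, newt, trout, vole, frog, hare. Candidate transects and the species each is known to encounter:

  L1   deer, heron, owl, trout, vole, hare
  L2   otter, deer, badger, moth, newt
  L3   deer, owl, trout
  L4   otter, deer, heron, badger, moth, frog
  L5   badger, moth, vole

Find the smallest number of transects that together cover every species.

3

L1, L2, L4 together cover {otter, deer, heron, owl, badger, moth, newt, trout, vole, frog, hare} — every species.
No 2 of the 5 transects cover everything (all 10 pairs fall short), so 3 is minimum.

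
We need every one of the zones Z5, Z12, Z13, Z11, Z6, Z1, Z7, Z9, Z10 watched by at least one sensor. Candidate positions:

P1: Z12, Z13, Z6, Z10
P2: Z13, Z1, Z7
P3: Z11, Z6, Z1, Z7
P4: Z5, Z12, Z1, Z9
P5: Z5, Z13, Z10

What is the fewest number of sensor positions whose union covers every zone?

3

P1, P3, P4 together cover {Z5, Z12, Z13, Z11, Z6, Z1, Z7, Z9, Z10} — every zone.
No 2 of the 5 sensor positions cover everything (all 10 pairs fall short), so 3 is minimum.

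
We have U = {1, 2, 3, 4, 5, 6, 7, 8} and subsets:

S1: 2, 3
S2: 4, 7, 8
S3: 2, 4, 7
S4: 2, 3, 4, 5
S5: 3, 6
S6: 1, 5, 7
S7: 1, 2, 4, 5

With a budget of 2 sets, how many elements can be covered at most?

Choosing S2, S4 covers {2, 3, 4, 5, 7, 8} — 6 elements.
No choice of 2 sets does better; here 1, 6 are left uncovered.

6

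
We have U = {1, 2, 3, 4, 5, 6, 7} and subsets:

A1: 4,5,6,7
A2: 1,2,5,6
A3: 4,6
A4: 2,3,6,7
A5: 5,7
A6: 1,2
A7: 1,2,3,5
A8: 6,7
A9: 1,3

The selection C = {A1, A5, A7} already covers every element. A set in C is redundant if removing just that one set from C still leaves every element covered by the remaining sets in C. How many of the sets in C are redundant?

1

Drop A1: 4, 6 uncovered — not redundant.
Drop A5: the rest still cover every element — redundant.
Drop A7: 1, 2, 3 uncovered — not redundant.
1 redundant: A5.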